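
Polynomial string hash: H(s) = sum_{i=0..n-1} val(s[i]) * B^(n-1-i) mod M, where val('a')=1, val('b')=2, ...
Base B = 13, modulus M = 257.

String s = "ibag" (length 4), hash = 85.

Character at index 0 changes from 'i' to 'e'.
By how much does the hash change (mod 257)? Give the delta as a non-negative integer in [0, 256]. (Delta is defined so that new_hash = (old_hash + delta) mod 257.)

Answer: 207

Derivation:
Delta formula: (val(new) - val(old)) * B^(n-1-k) mod M
  val('e') - val('i') = 5 - 9 = -4
  B^(n-1-k) = 13^3 mod 257 = 141
  Delta = -4 * 141 mod 257 = 207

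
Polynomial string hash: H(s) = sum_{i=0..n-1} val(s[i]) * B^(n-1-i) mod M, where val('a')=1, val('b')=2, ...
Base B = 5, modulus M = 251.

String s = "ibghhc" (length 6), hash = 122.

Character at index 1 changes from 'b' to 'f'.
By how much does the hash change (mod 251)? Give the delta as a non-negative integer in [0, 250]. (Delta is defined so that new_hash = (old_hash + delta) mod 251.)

Delta formula: (val(new) - val(old)) * B^(n-1-k) mod M
  val('f') - val('b') = 6 - 2 = 4
  B^(n-1-k) = 5^4 mod 251 = 123
  Delta = 4 * 123 mod 251 = 241

Answer: 241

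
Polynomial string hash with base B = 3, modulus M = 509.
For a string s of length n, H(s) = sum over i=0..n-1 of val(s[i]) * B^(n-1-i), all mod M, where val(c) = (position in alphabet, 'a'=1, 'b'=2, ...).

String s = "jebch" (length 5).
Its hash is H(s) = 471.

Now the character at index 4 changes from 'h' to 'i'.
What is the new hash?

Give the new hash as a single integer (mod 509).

val('h') = 8, val('i') = 9
Position k = 4, exponent = n-1-k = 0
B^0 mod M = 3^0 mod 509 = 1
Delta = (9 - 8) * 1 mod 509 = 1
New hash = (471 + 1) mod 509 = 472

Answer: 472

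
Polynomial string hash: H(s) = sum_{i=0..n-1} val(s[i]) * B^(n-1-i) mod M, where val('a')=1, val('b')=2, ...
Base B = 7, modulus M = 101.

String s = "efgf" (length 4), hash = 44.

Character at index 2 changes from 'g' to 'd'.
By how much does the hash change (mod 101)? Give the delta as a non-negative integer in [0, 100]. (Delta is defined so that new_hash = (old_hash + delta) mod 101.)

Answer: 80

Derivation:
Delta formula: (val(new) - val(old)) * B^(n-1-k) mod M
  val('d') - val('g') = 4 - 7 = -3
  B^(n-1-k) = 7^1 mod 101 = 7
  Delta = -3 * 7 mod 101 = 80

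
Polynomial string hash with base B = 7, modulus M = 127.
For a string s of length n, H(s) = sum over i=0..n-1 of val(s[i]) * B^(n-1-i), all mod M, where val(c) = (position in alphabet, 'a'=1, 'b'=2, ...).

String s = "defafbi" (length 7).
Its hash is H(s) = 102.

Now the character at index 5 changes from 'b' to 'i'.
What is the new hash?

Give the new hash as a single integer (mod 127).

val('b') = 2, val('i') = 9
Position k = 5, exponent = n-1-k = 1
B^1 mod M = 7^1 mod 127 = 7
Delta = (9 - 2) * 7 mod 127 = 49
New hash = (102 + 49) mod 127 = 24

Answer: 24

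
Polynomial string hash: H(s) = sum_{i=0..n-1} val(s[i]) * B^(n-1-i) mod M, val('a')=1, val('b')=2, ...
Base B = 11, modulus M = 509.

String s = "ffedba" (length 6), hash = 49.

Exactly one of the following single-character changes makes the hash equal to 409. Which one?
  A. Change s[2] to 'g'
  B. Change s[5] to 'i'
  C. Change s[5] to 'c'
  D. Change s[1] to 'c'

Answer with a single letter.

Option A: s[2]='e'->'g', delta=(7-5)*11^3 mod 509 = 117, hash=49+117 mod 509 = 166
Option B: s[5]='a'->'i', delta=(9-1)*11^0 mod 509 = 8, hash=49+8 mod 509 = 57
Option C: s[5]='a'->'c', delta=(3-1)*11^0 mod 509 = 2, hash=49+2 mod 509 = 51
Option D: s[1]='f'->'c', delta=(3-6)*11^4 mod 509 = 360, hash=49+360 mod 509 = 409 <-- target

Answer: D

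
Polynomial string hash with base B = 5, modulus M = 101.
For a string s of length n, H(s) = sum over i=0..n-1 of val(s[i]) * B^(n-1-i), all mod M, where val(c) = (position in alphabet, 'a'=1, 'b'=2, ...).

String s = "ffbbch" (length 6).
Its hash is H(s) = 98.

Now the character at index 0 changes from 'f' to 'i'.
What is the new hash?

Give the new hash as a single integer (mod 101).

val('f') = 6, val('i') = 9
Position k = 0, exponent = n-1-k = 5
B^5 mod M = 5^5 mod 101 = 95
Delta = (9 - 6) * 95 mod 101 = 83
New hash = (98 + 83) mod 101 = 80

Answer: 80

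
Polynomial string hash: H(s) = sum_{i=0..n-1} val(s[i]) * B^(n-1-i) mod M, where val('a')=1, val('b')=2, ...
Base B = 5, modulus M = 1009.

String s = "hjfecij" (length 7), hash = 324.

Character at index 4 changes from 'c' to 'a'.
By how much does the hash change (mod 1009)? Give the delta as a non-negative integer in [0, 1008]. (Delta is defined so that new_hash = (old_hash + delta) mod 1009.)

Answer: 959

Derivation:
Delta formula: (val(new) - val(old)) * B^(n-1-k) mod M
  val('a') - val('c') = 1 - 3 = -2
  B^(n-1-k) = 5^2 mod 1009 = 25
  Delta = -2 * 25 mod 1009 = 959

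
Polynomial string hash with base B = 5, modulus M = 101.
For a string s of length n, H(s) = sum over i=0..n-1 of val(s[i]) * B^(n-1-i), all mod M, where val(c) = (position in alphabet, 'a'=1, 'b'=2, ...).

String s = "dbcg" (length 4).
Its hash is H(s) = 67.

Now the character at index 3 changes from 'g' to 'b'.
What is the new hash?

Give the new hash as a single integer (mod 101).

val('g') = 7, val('b') = 2
Position k = 3, exponent = n-1-k = 0
B^0 mod M = 5^0 mod 101 = 1
Delta = (2 - 7) * 1 mod 101 = 96
New hash = (67 + 96) mod 101 = 62

Answer: 62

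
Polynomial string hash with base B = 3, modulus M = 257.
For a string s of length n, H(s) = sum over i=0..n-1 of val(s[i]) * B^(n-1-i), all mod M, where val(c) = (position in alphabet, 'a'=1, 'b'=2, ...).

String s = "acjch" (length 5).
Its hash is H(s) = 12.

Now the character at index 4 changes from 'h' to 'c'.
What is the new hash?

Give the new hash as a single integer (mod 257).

Answer: 7

Derivation:
val('h') = 8, val('c') = 3
Position k = 4, exponent = n-1-k = 0
B^0 mod M = 3^0 mod 257 = 1
Delta = (3 - 8) * 1 mod 257 = 252
New hash = (12 + 252) mod 257 = 7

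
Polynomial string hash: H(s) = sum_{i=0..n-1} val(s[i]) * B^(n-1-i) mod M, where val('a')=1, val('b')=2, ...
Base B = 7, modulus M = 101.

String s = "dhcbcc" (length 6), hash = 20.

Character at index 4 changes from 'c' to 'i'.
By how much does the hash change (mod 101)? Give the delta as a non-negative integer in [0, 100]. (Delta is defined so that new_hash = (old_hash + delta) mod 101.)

Delta formula: (val(new) - val(old)) * B^(n-1-k) mod M
  val('i') - val('c') = 9 - 3 = 6
  B^(n-1-k) = 7^1 mod 101 = 7
  Delta = 6 * 7 mod 101 = 42

Answer: 42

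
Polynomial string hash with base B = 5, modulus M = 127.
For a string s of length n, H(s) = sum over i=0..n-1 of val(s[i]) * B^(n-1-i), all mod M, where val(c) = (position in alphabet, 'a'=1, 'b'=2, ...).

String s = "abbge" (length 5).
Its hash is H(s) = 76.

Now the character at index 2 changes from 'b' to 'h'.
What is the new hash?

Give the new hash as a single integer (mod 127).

val('b') = 2, val('h') = 8
Position k = 2, exponent = n-1-k = 2
B^2 mod M = 5^2 mod 127 = 25
Delta = (8 - 2) * 25 mod 127 = 23
New hash = (76 + 23) mod 127 = 99

Answer: 99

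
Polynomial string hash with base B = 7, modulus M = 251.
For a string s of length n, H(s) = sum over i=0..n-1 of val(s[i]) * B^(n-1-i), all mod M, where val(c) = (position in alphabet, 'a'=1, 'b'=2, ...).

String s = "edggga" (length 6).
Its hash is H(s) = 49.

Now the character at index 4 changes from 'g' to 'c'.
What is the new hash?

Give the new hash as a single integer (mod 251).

Answer: 21

Derivation:
val('g') = 7, val('c') = 3
Position k = 4, exponent = n-1-k = 1
B^1 mod M = 7^1 mod 251 = 7
Delta = (3 - 7) * 7 mod 251 = 223
New hash = (49 + 223) mod 251 = 21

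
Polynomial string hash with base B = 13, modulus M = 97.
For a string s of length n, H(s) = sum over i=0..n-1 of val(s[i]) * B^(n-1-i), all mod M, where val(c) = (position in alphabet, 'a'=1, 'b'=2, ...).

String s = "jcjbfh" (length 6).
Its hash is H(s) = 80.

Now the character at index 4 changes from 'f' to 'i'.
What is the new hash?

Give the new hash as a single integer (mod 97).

val('f') = 6, val('i') = 9
Position k = 4, exponent = n-1-k = 1
B^1 mod M = 13^1 mod 97 = 13
Delta = (9 - 6) * 13 mod 97 = 39
New hash = (80 + 39) mod 97 = 22

Answer: 22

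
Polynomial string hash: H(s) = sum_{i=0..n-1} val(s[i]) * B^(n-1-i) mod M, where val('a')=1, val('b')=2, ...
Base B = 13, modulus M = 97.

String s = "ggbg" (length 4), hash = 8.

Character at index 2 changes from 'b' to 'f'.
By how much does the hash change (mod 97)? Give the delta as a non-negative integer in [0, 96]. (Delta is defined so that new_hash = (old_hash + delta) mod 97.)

Answer: 52

Derivation:
Delta formula: (val(new) - val(old)) * B^(n-1-k) mod M
  val('f') - val('b') = 6 - 2 = 4
  B^(n-1-k) = 13^1 mod 97 = 13
  Delta = 4 * 13 mod 97 = 52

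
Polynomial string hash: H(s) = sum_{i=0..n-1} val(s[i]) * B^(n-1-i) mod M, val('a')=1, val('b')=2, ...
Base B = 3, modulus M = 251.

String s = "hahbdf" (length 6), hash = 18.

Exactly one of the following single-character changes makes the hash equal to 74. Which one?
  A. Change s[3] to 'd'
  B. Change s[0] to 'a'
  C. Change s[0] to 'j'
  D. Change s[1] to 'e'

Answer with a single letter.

Option A: s[3]='b'->'d', delta=(4-2)*3^2 mod 251 = 18, hash=18+18 mod 251 = 36
Option B: s[0]='h'->'a', delta=(1-8)*3^5 mod 251 = 56, hash=18+56 mod 251 = 74 <-- target
Option C: s[0]='h'->'j', delta=(10-8)*3^5 mod 251 = 235, hash=18+235 mod 251 = 2
Option D: s[1]='a'->'e', delta=(5-1)*3^4 mod 251 = 73, hash=18+73 mod 251 = 91

Answer: B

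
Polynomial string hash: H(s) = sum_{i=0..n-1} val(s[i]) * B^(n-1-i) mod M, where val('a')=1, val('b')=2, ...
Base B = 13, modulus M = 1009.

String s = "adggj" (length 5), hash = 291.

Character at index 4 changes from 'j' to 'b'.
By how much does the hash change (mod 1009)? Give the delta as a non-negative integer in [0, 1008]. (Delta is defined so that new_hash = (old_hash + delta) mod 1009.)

Answer: 1001

Derivation:
Delta formula: (val(new) - val(old)) * B^(n-1-k) mod M
  val('b') - val('j') = 2 - 10 = -8
  B^(n-1-k) = 13^0 mod 1009 = 1
  Delta = -8 * 1 mod 1009 = 1001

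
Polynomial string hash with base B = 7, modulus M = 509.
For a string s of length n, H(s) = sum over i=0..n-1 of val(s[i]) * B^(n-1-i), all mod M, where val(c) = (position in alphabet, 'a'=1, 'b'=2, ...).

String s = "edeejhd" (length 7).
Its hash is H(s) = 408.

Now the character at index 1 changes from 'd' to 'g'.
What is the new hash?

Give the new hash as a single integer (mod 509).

val('d') = 4, val('g') = 7
Position k = 1, exponent = n-1-k = 5
B^5 mod M = 7^5 mod 509 = 10
Delta = (7 - 4) * 10 mod 509 = 30
New hash = (408 + 30) mod 509 = 438

Answer: 438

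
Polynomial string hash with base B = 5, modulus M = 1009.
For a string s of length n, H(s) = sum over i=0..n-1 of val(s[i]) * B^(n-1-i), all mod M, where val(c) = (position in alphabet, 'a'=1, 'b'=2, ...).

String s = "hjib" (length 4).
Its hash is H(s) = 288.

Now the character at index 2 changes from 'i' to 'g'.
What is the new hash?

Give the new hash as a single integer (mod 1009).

Answer: 278

Derivation:
val('i') = 9, val('g') = 7
Position k = 2, exponent = n-1-k = 1
B^1 mod M = 5^1 mod 1009 = 5
Delta = (7 - 9) * 5 mod 1009 = 999
New hash = (288 + 999) mod 1009 = 278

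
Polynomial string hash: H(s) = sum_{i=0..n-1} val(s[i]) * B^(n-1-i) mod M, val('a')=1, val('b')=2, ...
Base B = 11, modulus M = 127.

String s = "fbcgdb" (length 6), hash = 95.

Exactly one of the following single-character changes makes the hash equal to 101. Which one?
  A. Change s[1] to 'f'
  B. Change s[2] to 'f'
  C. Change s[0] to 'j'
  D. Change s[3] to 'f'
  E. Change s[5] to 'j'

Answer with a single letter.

Option A: s[1]='b'->'f', delta=(6-2)*11^4 mod 127 = 17, hash=95+17 mod 127 = 112
Option B: s[2]='c'->'f', delta=(6-3)*11^3 mod 127 = 56, hash=95+56 mod 127 = 24
Option C: s[0]='f'->'j', delta=(10-6)*11^5 mod 127 = 60, hash=95+60 mod 127 = 28
Option D: s[3]='g'->'f', delta=(6-7)*11^2 mod 127 = 6, hash=95+6 mod 127 = 101 <-- target
Option E: s[5]='b'->'j', delta=(10-2)*11^0 mod 127 = 8, hash=95+8 mod 127 = 103

Answer: D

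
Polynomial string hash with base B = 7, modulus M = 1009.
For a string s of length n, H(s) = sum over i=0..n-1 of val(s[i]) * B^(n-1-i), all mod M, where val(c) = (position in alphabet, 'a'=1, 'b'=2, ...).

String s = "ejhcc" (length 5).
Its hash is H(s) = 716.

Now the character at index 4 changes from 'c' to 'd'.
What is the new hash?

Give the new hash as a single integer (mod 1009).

val('c') = 3, val('d') = 4
Position k = 4, exponent = n-1-k = 0
B^0 mod M = 7^0 mod 1009 = 1
Delta = (4 - 3) * 1 mod 1009 = 1
New hash = (716 + 1) mod 1009 = 717

Answer: 717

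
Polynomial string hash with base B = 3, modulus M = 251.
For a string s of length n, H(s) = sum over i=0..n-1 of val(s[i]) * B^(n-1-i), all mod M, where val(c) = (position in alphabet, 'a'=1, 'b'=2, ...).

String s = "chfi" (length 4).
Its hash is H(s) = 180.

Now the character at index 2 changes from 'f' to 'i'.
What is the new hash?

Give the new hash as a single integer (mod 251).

Answer: 189

Derivation:
val('f') = 6, val('i') = 9
Position k = 2, exponent = n-1-k = 1
B^1 mod M = 3^1 mod 251 = 3
Delta = (9 - 6) * 3 mod 251 = 9
New hash = (180 + 9) mod 251 = 189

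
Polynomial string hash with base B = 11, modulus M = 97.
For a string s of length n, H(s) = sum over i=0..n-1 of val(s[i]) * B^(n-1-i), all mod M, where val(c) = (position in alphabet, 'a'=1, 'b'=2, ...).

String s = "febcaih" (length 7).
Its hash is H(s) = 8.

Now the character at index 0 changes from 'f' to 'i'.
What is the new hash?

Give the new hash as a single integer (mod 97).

val('f') = 6, val('i') = 9
Position k = 0, exponent = n-1-k = 6
B^6 mod M = 11^6 mod 97 = 50
Delta = (9 - 6) * 50 mod 97 = 53
New hash = (8 + 53) mod 97 = 61

Answer: 61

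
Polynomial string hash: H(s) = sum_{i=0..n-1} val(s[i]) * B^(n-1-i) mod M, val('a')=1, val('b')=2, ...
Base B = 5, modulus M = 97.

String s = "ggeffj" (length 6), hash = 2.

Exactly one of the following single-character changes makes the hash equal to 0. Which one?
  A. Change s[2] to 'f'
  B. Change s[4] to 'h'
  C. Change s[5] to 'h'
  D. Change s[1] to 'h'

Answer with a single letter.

Option A: s[2]='e'->'f', delta=(6-5)*5^3 mod 97 = 28, hash=2+28 mod 97 = 30
Option B: s[4]='f'->'h', delta=(8-6)*5^1 mod 97 = 10, hash=2+10 mod 97 = 12
Option C: s[5]='j'->'h', delta=(8-10)*5^0 mod 97 = 95, hash=2+95 mod 97 = 0 <-- target
Option D: s[1]='g'->'h', delta=(8-7)*5^4 mod 97 = 43, hash=2+43 mod 97 = 45

Answer: C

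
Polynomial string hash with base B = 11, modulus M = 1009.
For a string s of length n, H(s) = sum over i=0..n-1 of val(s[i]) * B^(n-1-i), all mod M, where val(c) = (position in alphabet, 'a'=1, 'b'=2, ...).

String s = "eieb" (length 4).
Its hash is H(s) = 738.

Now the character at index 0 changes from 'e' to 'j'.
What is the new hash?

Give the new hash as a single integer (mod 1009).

val('e') = 5, val('j') = 10
Position k = 0, exponent = n-1-k = 3
B^3 mod M = 11^3 mod 1009 = 322
Delta = (10 - 5) * 322 mod 1009 = 601
New hash = (738 + 601) mod 1009 = 330

Answer: 330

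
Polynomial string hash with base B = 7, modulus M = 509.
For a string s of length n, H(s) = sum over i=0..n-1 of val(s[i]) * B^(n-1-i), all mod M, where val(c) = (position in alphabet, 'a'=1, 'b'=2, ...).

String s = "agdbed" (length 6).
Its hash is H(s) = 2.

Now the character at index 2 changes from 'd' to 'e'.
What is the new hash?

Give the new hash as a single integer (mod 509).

val('d') = 4, val('e') = 5
Position k = 2, exponent = n-1-k = 3
B^3 mod M = 7^3 mod 509 = 343
Delta = (5 - 4) * 343 mod 509 = 343
New hash = (2 + 343) mod 509 = 345

Answer: 345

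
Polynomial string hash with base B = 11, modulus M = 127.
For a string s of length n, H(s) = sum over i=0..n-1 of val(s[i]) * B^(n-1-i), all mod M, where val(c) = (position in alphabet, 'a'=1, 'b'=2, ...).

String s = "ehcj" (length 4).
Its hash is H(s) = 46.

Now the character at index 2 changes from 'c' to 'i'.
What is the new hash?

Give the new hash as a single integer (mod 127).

val('c') = 3, val('i') = 9
Position k = 2, exponent = n-1-k = 1
B^1 mod M = 11^1 mod 127 = 11
Delta = (9 - 3) * 11 mod 127 = 66
New hash = (46 + 66) mod 127 = 112

Answer: 112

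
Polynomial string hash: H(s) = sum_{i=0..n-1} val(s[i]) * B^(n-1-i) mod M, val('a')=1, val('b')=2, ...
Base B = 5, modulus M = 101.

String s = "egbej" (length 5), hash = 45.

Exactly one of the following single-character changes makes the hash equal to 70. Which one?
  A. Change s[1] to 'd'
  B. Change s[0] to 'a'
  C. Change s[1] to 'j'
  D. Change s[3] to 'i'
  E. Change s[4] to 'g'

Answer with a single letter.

Option A: s[1]='g'->'d', delta=(4-7)*5^3 mod 101 = 29, hash=45+29 mod 101 = 74
Option B: s[0]='e'->'a', delta=(1-5)*5^4 mod 101 = 25, hash=45+25 mod 101 = 70 <-- target
Option C: s[1]='g'->'j', delta=(10-7)*5^3 mod 101 = 72, hash=45+72 mod 101 = 16
Option D: s[3]='e'->'i', delta=(9-5)*5^1 mod 101 = 20, hash=45+20 mod 101 = 65
Option E: s[4]='j'->'g', delta=(7-10)*5^0 mod 101 = 98, hash=45+98 mod 101 = 42

Answer: B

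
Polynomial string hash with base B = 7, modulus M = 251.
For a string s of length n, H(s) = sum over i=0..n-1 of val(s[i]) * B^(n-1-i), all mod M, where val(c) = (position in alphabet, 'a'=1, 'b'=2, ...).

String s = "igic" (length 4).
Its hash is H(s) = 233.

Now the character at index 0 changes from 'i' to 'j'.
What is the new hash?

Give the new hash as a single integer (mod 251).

val('i') = 9, val('j') = 10
Position k = 0, exponent = n-1-k = 3
B^3 mod M = 7^3 mod 251 = 92
Delta = (10 - 9) * 92 mod 251 = 92
New hash = (233 + 92) mod 251 = 74

Answer: 74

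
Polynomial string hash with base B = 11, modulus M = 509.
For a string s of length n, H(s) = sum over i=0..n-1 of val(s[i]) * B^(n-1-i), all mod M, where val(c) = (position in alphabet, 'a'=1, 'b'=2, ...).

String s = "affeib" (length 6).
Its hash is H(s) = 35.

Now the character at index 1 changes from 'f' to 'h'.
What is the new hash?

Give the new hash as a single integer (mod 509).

val('f') = 6, val('h') = 8
Position k = 1, exponent = n-1-k = 4
B^4 mod M = 11^4 mod 509 = 389
Delta = (8 - 6) * 389 mod 509 = 269
New hash = (35 + 269) mod 509 = 304

Answer: 304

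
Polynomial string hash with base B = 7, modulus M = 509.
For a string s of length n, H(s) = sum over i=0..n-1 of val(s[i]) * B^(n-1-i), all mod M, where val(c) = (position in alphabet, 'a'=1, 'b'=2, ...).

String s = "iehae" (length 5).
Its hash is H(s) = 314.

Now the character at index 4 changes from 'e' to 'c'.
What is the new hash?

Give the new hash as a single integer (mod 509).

Answer: 312

Derivation:
val('e') = 5, val('c') = 3
Position k = 4, exponent = n-1-k = 0
B^0 mod M = 7^0 mod 509 = 1
Delta = (3 - 5) * 1 mod 509 = 507
New hash = (314 + 507) mod 509 = 312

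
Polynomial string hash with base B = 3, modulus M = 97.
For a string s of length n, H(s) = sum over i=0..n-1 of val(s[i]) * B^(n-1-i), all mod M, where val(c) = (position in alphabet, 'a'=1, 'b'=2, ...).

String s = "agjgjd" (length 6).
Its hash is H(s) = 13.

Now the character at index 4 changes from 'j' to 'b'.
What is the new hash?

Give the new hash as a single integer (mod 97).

Answer: 86

Derivation:
val('j') = 10, val('b') = 2
Position k = 4, exponent = n-1-k = 1
B^1 mod M = 3^1 mod 97 = 3
Delta = (2 - 10) * 3 mod 97 = 73
New hash = (13 + 73) mod 97 = 86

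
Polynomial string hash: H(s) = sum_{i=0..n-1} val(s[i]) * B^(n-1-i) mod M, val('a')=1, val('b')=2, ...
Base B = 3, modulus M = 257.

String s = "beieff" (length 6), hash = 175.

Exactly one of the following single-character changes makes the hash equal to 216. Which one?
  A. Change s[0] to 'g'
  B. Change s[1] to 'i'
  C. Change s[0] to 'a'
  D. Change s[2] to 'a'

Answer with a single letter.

Answer: D

Derivation:
Option A: s[0]='b'->'g', delta=(7-2)*3^5 mod 257 = 187, hash=175+187 mod 257 = 105
Option B: s[1]='e'->'i', delta=(9-5)*3^4 mod 257 = 67, hash=175+67 mod 257 = 242
Option C: s[0]='b'->'a', delta=(1-2)*3^5 mod 257 = 14, hash=175+14 mod 257 = 189
Option D: s[2]='i'->'a', delta=(1-9)*3^3 mod 257 = 41, hash=175+41 mod 257 = 216 <-- target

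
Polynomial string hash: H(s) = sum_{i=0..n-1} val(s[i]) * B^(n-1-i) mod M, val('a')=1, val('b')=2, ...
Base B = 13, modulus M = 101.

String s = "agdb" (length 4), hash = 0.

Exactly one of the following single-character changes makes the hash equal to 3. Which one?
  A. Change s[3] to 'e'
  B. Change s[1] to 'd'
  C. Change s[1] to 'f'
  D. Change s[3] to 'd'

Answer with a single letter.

Option A: s[3]='b'->'e', delta=(5-2)*13^0 mod 101 = 3, hash=0+3 mod 101 = 3 <-- target
Option B: s[1]='g'->'d', delta=(4-7)*13^2 mod 101 = 99, hash=0+99 mod 101 = 99
Option C: s[1]='g'->'f', delta=(6-7)*13^2 mod 101 = 33, hash=0+33 mod 101 = 33
Option D: s[3]='b'->'d', delta=(4-2)*13^0 mod 101 = 2, hash=0+2 mod 101 = 2

Answer: A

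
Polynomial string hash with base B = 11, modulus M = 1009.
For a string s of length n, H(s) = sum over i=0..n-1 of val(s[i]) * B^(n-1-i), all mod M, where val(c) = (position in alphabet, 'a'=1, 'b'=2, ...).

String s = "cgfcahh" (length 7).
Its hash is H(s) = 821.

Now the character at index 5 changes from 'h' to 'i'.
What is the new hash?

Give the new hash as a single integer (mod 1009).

Answer: 832

Derivation:
val('h') = 8, val('i') = 9
Position k = 5, exponent = n-1-k = 1
B^1 mod M = 11^1 mod 1009 = 11
Delta = (9 - 8) * 11 mod 1009 = 11
New hash = (821 + 11) mod 1009 = 832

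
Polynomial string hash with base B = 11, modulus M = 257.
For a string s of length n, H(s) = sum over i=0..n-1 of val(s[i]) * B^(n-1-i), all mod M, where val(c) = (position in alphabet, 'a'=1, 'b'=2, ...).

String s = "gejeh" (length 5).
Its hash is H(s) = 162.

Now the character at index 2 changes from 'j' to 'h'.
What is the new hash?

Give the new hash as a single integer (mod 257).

val('j') = 10, val('h') = 8
Position k = 2, exponent = n-1-k = 2
B^2 mod M = 11^2 mod 257 = 121
Delta = (8 - 10) * 121 mod 257 = 15
New hash = (162 + 15) mod 257 = 177

Answer: 177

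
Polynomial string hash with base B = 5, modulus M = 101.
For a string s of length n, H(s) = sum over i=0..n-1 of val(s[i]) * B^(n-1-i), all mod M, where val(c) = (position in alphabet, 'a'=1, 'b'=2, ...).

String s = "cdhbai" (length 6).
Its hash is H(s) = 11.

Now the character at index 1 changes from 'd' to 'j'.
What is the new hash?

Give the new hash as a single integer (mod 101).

val('d') = 4, val('j') = 10
Position k = 1, exponent = n-1-k = 4
B^4 mod M = 5^4 mod 101 = 19
Delta = (10 - 4) * 19 mod 101 = 13
New hash = (11 + 13) mod 101 = 24

Answer: 24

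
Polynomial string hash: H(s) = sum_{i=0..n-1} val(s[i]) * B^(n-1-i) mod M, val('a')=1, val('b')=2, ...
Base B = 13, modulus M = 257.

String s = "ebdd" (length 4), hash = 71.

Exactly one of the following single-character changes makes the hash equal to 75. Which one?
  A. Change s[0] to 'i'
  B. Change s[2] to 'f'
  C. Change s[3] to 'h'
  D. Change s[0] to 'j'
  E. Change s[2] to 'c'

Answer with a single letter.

Option A: s[0]='e'->'i', delta=(9-5)*13^3 mod 257 = 50, hash=71+50 mod 257 = 121
Option B: s[2]='d'->'f', delta=(6-4)*13^1 mod 257 = 26, hash=71+26 mod 257 = 97
Option C: s[3]='d'->'h', delta=(8-4)*13^0 mod 257 = 4, hash=71+4 mod 257 = 75 <-- target
Option D: s[0]='e'->'j', delta=(10-5)*13^3 mod 257 = 191, hash=71+191 mod 257 = 5
Option E: s[2]='d'->'c', delta=(3-4)*13^1 mod 257 = 244, hash=71+244 mod 257 = 58

Answer: C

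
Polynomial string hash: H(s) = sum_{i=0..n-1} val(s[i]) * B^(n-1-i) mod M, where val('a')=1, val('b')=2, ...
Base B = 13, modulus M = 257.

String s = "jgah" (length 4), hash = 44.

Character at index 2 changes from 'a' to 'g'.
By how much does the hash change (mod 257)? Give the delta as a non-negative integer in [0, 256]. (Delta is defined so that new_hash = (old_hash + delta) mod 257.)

Answer: 78

Derivation:
Delta formula: (val(new) - val(old)) * B^(n-1-k) mod M
  val('g') - val('a') = 7 - 1 = 6
  B^(n-1-k) = 13^1 mod 257 = 13
  Delta = 6 * 13 mod 257 = 78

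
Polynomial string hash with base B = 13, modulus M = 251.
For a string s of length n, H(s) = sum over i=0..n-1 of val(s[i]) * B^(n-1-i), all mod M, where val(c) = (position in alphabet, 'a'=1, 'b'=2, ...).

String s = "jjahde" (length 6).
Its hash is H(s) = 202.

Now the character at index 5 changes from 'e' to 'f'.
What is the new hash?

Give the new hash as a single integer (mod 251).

val('e') = 5, val('f') = 6
Position k = 5, exponent = n-1-k = 0
B^0 mod M = 13^0 mod 251 = 1
Delta = (6 - 5) * 1 mod 251 = 1
New hash = (202 + 1) mod 251 = 203

Answer: 203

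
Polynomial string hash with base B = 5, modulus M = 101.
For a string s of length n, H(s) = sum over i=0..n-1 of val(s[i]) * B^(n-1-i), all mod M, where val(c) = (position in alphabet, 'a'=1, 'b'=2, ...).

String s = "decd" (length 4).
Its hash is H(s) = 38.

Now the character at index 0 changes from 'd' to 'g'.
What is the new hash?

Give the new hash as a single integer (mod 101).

Answer: 9

Derivation:
val('d') = 4, val('g') = 7
Position k = 0, exponent = n-1-k = 3
B^3 mod M = 5^3 mod 101 = 24
Delta = (7 - 4) * 24 mod 101 = 72
New hash = (38 + 72) mod 101 = 9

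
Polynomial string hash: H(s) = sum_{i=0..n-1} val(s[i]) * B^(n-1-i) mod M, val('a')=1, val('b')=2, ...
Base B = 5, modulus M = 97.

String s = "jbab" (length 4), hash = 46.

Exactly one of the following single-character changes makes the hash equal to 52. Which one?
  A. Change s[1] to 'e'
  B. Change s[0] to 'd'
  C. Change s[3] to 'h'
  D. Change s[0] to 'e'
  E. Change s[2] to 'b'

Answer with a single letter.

Answer: C

Derivation:
Option A: s[1]='b'->'e', delta=(5-2)*5^2 mod 97 = 75, hash=46+75 mod 97 = 24
Option B: s[0]='j'->'d', delta=(4-10)*5^3 mod 97 = 26, hash=46+26 mod 97 = 72
Option C: s[3]='b'->'h', delta=(8-2)*5^0 mod 97 = 6, hash=46+6 mod 97 = 52 <-- target
Option D: s[0]='j'->'e', delta=(5-10)*5^3 mod 97 = 54, hash=46+54 mod 97 = 3
Option E: s[2]='a'->'b', delta=(2-1)*5^1 mod 97 = 5, hash=46+5 mod 97 = 51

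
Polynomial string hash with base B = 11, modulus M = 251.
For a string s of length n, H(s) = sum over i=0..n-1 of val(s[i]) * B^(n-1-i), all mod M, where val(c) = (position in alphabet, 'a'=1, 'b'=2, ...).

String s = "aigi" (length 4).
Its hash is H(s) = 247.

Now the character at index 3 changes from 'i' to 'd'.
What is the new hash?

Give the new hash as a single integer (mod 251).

val('i') = 9, val('d') = 4
Position k = 3, exponent = n-1-k = 0
B^0 mod M = 11^0 mod 251 = 1
Delta = (4 - 9) * 1 mod 251 = 246
New hash = (247 + 246) mod 251 = 242

Answer: 242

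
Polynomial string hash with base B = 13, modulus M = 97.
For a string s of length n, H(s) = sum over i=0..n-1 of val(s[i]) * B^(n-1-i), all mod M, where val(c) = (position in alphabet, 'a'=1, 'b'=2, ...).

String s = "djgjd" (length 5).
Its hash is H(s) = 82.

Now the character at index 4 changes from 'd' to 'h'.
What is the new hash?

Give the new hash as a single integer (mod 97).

Answer: 86

Derivation:
val('d') = 4, val('h') = 8
Position k = 4, exponent = n-1-k = 0
B^0 mod M = 13^0 mod 97 = 1
Delta = (8 - 4) * 1 mod 97 = 4
New hash = (82 + 4) mod 97 = 86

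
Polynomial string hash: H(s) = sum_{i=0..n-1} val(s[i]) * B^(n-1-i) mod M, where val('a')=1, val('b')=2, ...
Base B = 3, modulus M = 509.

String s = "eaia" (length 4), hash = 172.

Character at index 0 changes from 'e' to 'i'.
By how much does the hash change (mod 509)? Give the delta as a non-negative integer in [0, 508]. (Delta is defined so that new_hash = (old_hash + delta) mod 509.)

Delta formula: (val(new) - val(old)) * B^(n-1-k) mod M
  val('i') - val('e') = 9 - 5 = 4
  B^(n-1-k) = 3^3 mod 509 = 27
  Delta = 4 * 27 mod 509 = 108

Answer: 108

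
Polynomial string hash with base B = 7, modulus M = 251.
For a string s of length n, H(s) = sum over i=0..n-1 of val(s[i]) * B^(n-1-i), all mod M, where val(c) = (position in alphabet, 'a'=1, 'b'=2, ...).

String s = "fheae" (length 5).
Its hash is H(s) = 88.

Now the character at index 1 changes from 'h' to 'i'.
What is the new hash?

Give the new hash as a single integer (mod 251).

Answer: 180

Derivation:
val('h') = 8, val('i') = 9
Position k = 1, exponent = n-1-k = 3
B^3 mod M = 7^3 mod 251 = 92
Delta = (9 - 8) * 92 mod 251 = 92
New hash = (88 + 92) mod 251 = 180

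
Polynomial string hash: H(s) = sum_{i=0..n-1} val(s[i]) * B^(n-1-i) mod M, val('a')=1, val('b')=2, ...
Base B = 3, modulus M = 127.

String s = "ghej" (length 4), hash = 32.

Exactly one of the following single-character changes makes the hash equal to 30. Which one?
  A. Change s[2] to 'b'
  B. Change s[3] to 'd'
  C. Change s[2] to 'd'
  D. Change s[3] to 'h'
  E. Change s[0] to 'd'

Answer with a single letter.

Option A: s[2]='e'->'b', delta=(2-5)*3^1 mod 127 = 118, hash=32+118 mod 127 = 23
Option B: s[3]='j'->'d', delta=(4-10)*3^0 mod 127 = 121, hash=32+121 mod 127 = 26
Option C: s[2]='e'->'d', delta=(4-5)*3^1 mod 127 = 124, hash=32+124 mod 127 = 29
Option D: s[3]='j'->'h', delta=(8-10)*3^0 mod 127 = 125, hash=32+125 mod 127 = 30 <-- target
Option E: s[0]='g'->'d', delta=(4-7)*3^3 mod 127 = 46, hash=32+46 mod 127 = 78

Answer: D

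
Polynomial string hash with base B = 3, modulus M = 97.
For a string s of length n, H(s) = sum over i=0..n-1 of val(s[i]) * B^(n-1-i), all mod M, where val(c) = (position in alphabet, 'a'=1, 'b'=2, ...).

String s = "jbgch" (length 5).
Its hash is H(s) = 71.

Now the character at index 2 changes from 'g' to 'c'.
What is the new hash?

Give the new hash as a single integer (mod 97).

val('g') = 7, val('c') = 3
Position k = 2, exponent = n-1-k = 2
B^2 mod M = 3^2 mod 97 = 9
Delta = (3 - 7) * 9 mod 97 = 61
New hash = (71 + 61) mod 97 = 35

Answer: 35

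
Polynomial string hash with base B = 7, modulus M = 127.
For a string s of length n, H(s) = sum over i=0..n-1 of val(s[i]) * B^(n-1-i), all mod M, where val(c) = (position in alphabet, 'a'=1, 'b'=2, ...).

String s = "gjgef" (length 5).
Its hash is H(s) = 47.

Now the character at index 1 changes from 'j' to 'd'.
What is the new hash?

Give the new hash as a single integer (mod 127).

val('j') = 10, val('d') = 4
Position k = 1, exponent = n-1-k = 3
B^3 mod M = 7^3 mod 127 = 89
Delta = (4 - 10) * 89 mod 127 = 101
New hash = (47 + 101) mod 127 = 21

Answer: 21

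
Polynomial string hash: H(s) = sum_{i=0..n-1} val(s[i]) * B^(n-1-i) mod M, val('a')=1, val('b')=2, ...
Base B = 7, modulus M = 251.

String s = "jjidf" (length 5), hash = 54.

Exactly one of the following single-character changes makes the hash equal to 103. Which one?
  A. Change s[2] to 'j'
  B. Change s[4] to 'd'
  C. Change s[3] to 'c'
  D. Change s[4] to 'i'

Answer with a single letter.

Option A: s[2]='i'->'j', delta=(10-9)*7^2 mod 251 = 49, hash=54+49 mod 251 = 103 <-- target
Option B: s[4]='f'->'d', delta=(4-6)*7^0 mod 251 = 249, hash=54+249 mod 251 = 52
Option C: s[3]='d'->'c', delta=(3-4)*7^1 mod 251 = 244, hash=54+244 mod 251 = 47
Option D: s[4]='f'->'i', delta=(9-6)*7^0 mod 251 = 3, hash=54+3 mod 251 = 57

Answer: A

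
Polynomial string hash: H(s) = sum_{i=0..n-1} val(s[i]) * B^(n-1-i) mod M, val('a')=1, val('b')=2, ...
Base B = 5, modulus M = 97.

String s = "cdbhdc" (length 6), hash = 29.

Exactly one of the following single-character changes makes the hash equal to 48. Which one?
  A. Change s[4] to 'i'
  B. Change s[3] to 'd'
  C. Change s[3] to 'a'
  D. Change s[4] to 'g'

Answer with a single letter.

Option A: s[4]='d'->'i', delta=(9-4)*5^1 mod 97 = 25, hash=29+25 mod 97 = 54
Option B: s[3]='h'->'d', delta=(4-8)*5^2 mod 97 = 94, hash=29+94 mod 97 = 26
Option C: s[3]='h'->'a', delta=(1-8)*5^2 mod 97 = 19, hash=29+19 mod 97 = 48 <-- target
Option D: s[4]='d'->'g', delta=(7-4)*5^1 mod 97 = 15, hash=29+15 mod 97 = 44

Answer: C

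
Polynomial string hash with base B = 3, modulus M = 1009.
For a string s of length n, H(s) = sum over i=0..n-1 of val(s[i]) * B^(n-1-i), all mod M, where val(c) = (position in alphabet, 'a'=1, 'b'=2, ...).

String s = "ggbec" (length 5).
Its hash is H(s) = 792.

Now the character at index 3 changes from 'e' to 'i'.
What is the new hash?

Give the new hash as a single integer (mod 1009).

val('e') = 5, val('i') = 9
Position k = 3, exponent = n-1-k = 1
B^1 mod M = 3^1 mod 1009 = 3
Delta = (9 - 5) * 3 mod 1009 = 12
New hash = (792 + 12) mod 1009 = 804

Answer: 804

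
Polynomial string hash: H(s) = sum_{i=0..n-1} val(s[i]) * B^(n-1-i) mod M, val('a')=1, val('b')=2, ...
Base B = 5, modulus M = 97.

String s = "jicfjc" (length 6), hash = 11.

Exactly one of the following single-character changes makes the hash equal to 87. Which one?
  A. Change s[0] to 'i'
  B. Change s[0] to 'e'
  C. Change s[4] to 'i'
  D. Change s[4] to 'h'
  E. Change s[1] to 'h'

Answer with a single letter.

Option A: s[0]='j'->'i', delta=(9-10)*5^5 mod 97 = 76, hash=11+76 mod 97 = 87 <-- target
Option B: s[0]='j'->'e', delta=(5-10)*5^5 mod 97 = 89, hash=11+89 mod 97 = 3
Option C: s[4]='j'->'i', delta=(9-10)*5^1 mod 97 = 92, hash=11+92 mod 97 = 6
Option D: s[4]='j'->'h', delta=(8-10)*5^1 mod 97 = 87, hash=11+87 mod 97 = 1
Option E: s[1]='i'->'h', delta=(8-9)*5^4 mod 97 = 54, hash=11+54 mod 97 = 65

Answer: A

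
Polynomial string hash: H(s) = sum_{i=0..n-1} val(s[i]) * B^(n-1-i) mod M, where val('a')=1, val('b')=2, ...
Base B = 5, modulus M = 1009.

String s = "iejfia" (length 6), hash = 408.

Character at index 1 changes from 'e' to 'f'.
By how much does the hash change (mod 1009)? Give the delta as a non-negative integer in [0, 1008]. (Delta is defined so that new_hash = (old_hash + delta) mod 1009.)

Delta formula: (val(new) - val(old)) * B^(n-1-k) mod M
  val('f') - val('e') = 6 - 5 = 1
  B^(n-1-k) = 5^4 mod 1009 = 625
  Delta = 1 * 625 mod 1009 = 625

Answer: 625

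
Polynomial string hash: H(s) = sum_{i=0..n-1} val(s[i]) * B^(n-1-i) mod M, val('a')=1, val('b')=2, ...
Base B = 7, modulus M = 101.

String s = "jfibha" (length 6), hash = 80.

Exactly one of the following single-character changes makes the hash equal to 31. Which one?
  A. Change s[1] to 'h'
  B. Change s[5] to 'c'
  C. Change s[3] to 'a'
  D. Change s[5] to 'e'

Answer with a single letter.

Answer: C

Derivation:
Option A: s[1]='f'->'h', delta=(8-6)*7^4 mod 101 = 55, hash=80+55 mod 101 = 34
Option B: s[5]='a'->'c', delta=(3-1)*7^0 mod 101 = 2, hash=80+2 mod 101 = 82
Option C: s[3]='b'->'a', delta=(1-2)*7^2 mod 101 = 52, hash=80+52 mod 101 = 31 <-- target
Option D: s[5]='a'->'e', delta=(5-1)*7^0 mod 101 = 4, hash=80+4 mod 101 = 84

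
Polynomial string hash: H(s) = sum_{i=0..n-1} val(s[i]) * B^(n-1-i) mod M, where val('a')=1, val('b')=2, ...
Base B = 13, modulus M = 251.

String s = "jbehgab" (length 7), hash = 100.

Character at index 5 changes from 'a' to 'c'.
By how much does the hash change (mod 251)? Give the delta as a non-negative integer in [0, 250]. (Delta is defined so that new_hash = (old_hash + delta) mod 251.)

Delta formula: (val(new) - val(old)) * B^(n-1-k) mod M
  val('c') - val('a') = 3 - 1 = 2
  B^(n-1-k) = 13^1 mod 251 = 13
  Delta = 2 * 13 mod 251 = 26

Answer: 26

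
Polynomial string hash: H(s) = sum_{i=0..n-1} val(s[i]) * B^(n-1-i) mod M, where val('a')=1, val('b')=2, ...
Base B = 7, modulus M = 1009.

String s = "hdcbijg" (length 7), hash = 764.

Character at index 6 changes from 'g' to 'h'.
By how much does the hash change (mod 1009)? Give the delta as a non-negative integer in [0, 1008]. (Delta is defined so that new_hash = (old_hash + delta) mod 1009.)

Answer: 1

Derivation:
Delta formula: (val(new) - val(old)) * B^(n-1-k) mod M
  val('h') - val('g') = 8 - 7 = 1
  B^(n-1-k) = 7^0 mod 1009 = 1
  Delta = 1 * 1 mod 1009 = 1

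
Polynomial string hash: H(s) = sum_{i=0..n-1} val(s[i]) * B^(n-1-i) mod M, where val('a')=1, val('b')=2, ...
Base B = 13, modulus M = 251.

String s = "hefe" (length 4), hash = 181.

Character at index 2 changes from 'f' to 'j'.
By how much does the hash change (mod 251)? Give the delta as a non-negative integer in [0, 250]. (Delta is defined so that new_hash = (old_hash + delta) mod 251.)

Delta formula: (val(new) - val(old)) * B^(n-1-k) mod M
  val('j') - val('f') = 10 - 6 = 4
  B^(n-1-k) = 13^1 mod 251 = 13
  Delta = 4 * 13 mod 251 = 52

Answer: 52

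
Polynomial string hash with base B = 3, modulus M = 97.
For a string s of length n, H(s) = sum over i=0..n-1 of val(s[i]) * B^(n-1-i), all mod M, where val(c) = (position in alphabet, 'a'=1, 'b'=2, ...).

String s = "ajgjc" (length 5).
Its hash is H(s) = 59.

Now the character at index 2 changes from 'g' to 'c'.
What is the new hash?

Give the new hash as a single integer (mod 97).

Answer: 23

Derivation:
val('g') = 7, val('c') = 3
Position k = 2, exponent = n-1-k = 2
B^2 mod M = 3^2 mod 97 = 9
Delta = (3 - 7) * 9 mod 97 = 61
New hash = (59 + 61) mod 97 = 23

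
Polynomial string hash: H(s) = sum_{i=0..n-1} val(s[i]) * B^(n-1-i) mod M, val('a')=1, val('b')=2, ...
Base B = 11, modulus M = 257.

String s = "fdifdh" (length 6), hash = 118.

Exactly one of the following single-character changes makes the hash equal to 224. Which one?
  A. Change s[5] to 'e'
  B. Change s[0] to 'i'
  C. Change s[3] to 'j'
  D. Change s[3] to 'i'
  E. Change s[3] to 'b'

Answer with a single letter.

Option A: s[5]='h'->'e', delta=(5-8)*11^0 mod 257 = 254, hash=118+254 mod 257 = 115
Option B: s[0]='f'->'i', delta=(9-6)*11^5 mod 257 = 250, hash=118+250 mod 257 = 111
Option C: s[3]='f'->'j', delta=(10-6)*11^2 mod 257 = 227, hash=118+227 mod 257 = 88
Option D: s[3]='f'->'i', delta=(9-6)*11^2 mod 257 = 106, hash=118+106 mod 257 = 224 <-- target
Option E: s[3]='f'->'b', delta=(2-6)*11^2 mod 257 = 30, hash=118+30 mod 257 = 148

Answer: D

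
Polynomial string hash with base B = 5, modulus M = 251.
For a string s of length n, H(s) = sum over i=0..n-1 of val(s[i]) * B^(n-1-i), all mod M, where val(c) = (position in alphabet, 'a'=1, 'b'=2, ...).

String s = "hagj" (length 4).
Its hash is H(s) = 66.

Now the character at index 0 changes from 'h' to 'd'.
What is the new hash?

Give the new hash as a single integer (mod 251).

Answer: 68

Derivation:
val('h') = 8, val('d') = 4
Position k = 0, exponent = n-1-k = 3
B^3 mod M = 5^3 mod 251 = 125
Delta = (4 - 8) * 125 mod 251 = 2
New hash = (66 + 2) mod 251 = 68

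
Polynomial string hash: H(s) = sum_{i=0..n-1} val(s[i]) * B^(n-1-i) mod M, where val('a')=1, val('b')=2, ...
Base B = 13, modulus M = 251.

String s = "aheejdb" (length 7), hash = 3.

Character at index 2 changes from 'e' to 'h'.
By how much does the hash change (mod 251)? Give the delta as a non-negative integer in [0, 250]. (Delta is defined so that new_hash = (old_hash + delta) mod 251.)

Delta formula: (val(new) - val(old)) * B^(n-1-k) mod M
  val('h') - val('e') = 8 - 5 = 3
  B^(n-1-k) = 13^4 mod 251 = 198
  Delta = 3 * 198 mod 251 = 92

Answer: 92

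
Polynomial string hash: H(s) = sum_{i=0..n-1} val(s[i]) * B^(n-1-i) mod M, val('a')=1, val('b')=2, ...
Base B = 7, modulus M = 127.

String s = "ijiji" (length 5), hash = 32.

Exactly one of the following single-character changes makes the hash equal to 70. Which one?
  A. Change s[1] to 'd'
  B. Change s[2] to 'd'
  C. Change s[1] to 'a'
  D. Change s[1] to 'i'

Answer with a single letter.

Answer: D

Derivation:
Option A: s[1]='j'->'d', delta=(4-10)*7^3 mod 127 = 101, hash=32+101 mod 127 = 6
Option B: s[2]='i'->'d', delta=(4-9)*7^2 mod 127 = 9, hash=32+9 mod 127 = 41
Option C: s[1]='j'->'a', delta=(1-10)*7^3 mod 127 = 88, hash=32+88 mod 127 = 120
Option D: s[1]='j'->'i', delta=(9-10)*7^3 mod 127 = 38, hash=32+38 mod 127 = 70 <-- target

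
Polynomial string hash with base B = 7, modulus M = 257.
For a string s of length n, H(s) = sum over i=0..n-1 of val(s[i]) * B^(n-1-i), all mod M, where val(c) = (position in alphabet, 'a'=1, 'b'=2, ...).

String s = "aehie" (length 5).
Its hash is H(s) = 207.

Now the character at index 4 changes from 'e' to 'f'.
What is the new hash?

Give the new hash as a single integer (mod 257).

val('e') = 5, val('f') = 6
Position k = 4, exponent = n-1-k = 0
B^0 mod M = 7^0 mod 257 = 1
Delta = (6 - 5) * 1 mod 257 = 1
New hash = (207 + 1) mod 257 = 208

Answer: 208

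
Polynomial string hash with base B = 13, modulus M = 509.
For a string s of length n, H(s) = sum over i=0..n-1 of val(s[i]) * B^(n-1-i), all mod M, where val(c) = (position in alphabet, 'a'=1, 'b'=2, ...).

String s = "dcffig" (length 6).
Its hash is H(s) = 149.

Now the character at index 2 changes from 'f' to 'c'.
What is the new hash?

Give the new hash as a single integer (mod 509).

Answer: 175

Derivation:
val('f') = 6, val('c') = 3
Position k = 2, exponent = n-1-k = 3
B^3 mod M = 13^3 mod 509 = 161
Delta = (3 - 6) * 161 mod 509 = 26
New hash = (149 + 26) mod 509 = 175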